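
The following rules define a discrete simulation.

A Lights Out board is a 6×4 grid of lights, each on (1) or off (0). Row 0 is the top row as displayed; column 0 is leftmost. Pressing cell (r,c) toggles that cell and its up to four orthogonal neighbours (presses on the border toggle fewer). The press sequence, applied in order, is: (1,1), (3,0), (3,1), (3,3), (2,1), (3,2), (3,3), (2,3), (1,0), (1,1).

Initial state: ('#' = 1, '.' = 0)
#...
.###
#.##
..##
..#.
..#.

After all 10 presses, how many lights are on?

8

gen 0: #...
.###
#.##
..##
..#.
..#.
gen 1: ##..
#..#
####
..##
..#.
..#.
gen 2: ##..
#..#
.###
####
#.#.
..#.
gen 3: ##..
#..#
..##
...#
###.
..#.
gen 4: ##..
#..#
..#.
..#.
####
..#.
gen 5: ##..
##.#
##..
.##.
####
..#.
gen 6: ##..
##.#
###.
...#
##.#
..#.
gen 7: ##..
##.#
####
..#.
##..
..#.
gen 8: ##..
##..
##..
..##
##..
..#.
gen 9: .#..
....
.#..
..##
##..
..#.
gen 10: ....
###.
....
..##
##..
..#.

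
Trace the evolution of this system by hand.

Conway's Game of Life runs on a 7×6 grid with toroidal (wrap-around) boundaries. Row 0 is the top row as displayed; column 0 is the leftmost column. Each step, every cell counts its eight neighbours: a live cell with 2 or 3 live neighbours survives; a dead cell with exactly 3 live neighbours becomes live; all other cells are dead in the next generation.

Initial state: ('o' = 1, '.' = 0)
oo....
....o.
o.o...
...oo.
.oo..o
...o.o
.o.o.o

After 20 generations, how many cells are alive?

14

gen 0: oo....
....o.
o.o...
...oo.
.oo..o
...o.o
.o.o.o
gen 1: ooo.oo
o....o
....oo
o..ooo
o.o..o
.o.o.o
.o...o
gen 2: ..o.o.
...o..
...o..
.o.o..
..o...
.o...o
...o..
gen 3: ..o.o.
..ooo.
...oo.
...o..
ooo...
..o...
..ooo.
gen 4: .o...o
..o..o
......
.o.oo.
.ooo..
......
.oo.o.
gen 5: .o.ooo
o.....
..ooo.
.o.oo.
.o.oo.
......
ooo...
gen 6: ...ooo
oo....
.oo.oo
.o...o
...oo.
o..o..
oooooo
gen 7: ......
.o....
..o.oo
.o...o
o.oooo
o.....
.o....
gen 8: ......
......
.oo.oo
.o....
..ooo.
o.ooo.
......
gen 9: ......
......
ooo...
oo...o
....oo
.oo.oo
...o..
gen 10: ......
.o....
..o..o
..o.o.
..oo..
o.o..o
..ooo.
gen 11: ..oo..
......
.ooo..
.oo.o.
..o.oo
.....o
.ooooo
gen 12: .o....
.o....
.o.o..
o...oo
ooo.oo
.o....
oo...o
gen 13: .oo...
oo....
.oo.oo
......
..ooo.
....o.
.oo...
gen 14: ......
...o.o
.oo..o
.o...o
...oo.
.o..o.
.ooo..
gen 15: ...oo.
o.o.o.
.oo..o
.o.o.o
o.oooo
.o..o.
.ooo..
gen 16: ....oo
o.o.o.
.....o
......
......
......
.o....
gen 17: oo.ooo
o..oo.
.....o
......
......
......
......
gen 18: oooo..
.ooo..
....oo
......
......
......
o...oo
gen 19: ......
.....o
..ooo.
......
......
.....o
o.oooo
gen 20: o..o..
...oo.
...oo.
...o..
......
o..o.o
o..ooo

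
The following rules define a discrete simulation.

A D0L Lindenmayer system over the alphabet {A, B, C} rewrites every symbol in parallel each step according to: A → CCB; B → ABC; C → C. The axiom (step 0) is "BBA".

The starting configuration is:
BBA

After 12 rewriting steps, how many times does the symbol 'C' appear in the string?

0) BBA
1) ABCABCCCB
2) CCBABCCCCBABCCCCABC
3) CCABCCCBABCCCCCABCCCBABCCCCCCCBABCC
4) CCCCBABCCCCABCCCBABCCCCCCCCBABCCCCABCCCBABCCCCCCCCABCCCBABCCC
5) CCCCABCCCBABCCCCCCCBABCCCCABCCCBABCCCCCCCCCABCCCBABCCCCCCCBABCCCCABCCCBABCCCCCCCCCCCBABCCCCABCCCBABCCCC
6) CCCCCCBABCCCCABCCCBABCCCCCCCCABCCCBABCCCCCCCBABCCCCABCCCBA…CCCABCCCBABCCCCCCCCCCCCABCCCBABCCCCCCCBABCCCCABCCCBABCCCCC  (len 171)
7) CCCCCCABCCCBABCCCCCCCBABCCCCABCCCBABCCCCCCCCCCCBABCCCCABCC…ABCCCCABCCCBABCCCCCCCCABCCCBABCCCCCCCBABCCCCABCCCBABCCCCCC  (len 281)
8) CCCCCCCCBABCCCCABCCCBABCCCCCCCCABCCCBABCCCCCCCBABCCCCABCCC…BCCCCABCCCBABCCCCCCCCABCCCBABCCCCCCCBABCCCCABCCCBABCCCCCCC  (len 459)
9) CCCCCCCCABCCCBABCCCCCCCBABCCCCABCCCBABCCCCCCCCCCCBABCCCCAB…CCCCABCCCBABCCCCCCCCABCCCBABCCCCCCCBABCCCCABCCCBABCCCCCCCC  (len 747)
10) CCCCCCCCCCBABCCCCABCCCBABCCCCCCCCABCCCBABCCCCCCCBABCCCCABC…CCCABCCCBABCCCCCCCCABCCCBABCCCCCCCBABCCCCABCCCBABCCCCCCCCC  (len 1213)
11) CCCCCCCCCCABCCCBABCCCCCCCBABCCCCABCCCBABCCCCCCCCCCCBABCCCC…CCABCCCBABCCCCCCCCABCCCBABCCCCCCCBABCCCCABCCCBABCCCCCCCCCC  (len 1967)
12) CCCCCCCCCCCCBABCCCCABCCCBABCCCCCCCCABCCCBABCCCCCCCBABCCCCA…CABCCCBABCCCCCCCCABCCCBABCCCCCCCBABCCCCABCCCBABCCCCCCCCCCC  (len 3187)

2200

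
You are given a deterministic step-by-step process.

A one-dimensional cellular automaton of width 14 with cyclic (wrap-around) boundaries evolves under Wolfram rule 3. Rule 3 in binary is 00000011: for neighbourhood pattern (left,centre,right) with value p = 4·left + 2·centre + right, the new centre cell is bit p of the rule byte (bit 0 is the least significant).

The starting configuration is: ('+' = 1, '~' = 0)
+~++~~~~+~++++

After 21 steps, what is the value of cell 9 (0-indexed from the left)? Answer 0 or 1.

0

gen 0: +~++~~~~+~++++
gen 1: ~~~~~+++~~~~~~
gen 2: +++++~~~~+++++
gen 3: ~~~~~~+++~~~~~
gen 4: ++++++~~~~++++
gen 5: ~~~~~~~+++~~~~
gen 6: +++++++~~~~+++
gen 7: ~~~~~~~~+++~~~
gen 8: ++++++++~~~~++
gen 9: ~~~~~~~~~+++~~
gen 10: +++++++++~~~~+
gen 11: ~~~~~~~~~~+++~
gen 12: ++++++++++~~~~
gen 13: ~~~~~~~~~~~+++
gen 14: ~++++++++++~~~
gen 15: +~~~~~~~~~~~++
gen 16: ~~++++++++++~~
gen 17: ++~~~~~~~~~~~+
gen 18: ~~~++++++++++~
gen 19: +++~~~~~~~~~~~
gen 20: ~~~~++++++++++
gen 21: ~+++~~~~~~~~~~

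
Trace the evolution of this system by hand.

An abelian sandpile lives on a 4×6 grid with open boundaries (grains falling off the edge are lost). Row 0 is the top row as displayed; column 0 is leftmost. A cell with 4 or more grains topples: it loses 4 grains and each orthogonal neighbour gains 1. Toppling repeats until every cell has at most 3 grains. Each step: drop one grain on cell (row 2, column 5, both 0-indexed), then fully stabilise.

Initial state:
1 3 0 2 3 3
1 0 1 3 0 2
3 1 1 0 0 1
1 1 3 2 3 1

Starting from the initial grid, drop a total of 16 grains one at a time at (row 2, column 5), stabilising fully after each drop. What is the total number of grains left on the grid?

t=0: 1 3 0 2 3 3
1 0 1 3 0 2
3 1 1 0 0 1
1 1 3 2 3 1
t=1: 1 3 0 2 3 3
1 0 1 3 0 2
3 1 1 0 0 2
1 1 3 2 3 1
t=2: 1 3 0 2 3 3
1 0 1 3 0 2
3 1 1 0 0 3
1 1 3 2 3 1
t=3: 1 3 0 2 3 3
1 0 1 3 0 3
3 1 1 0 1 0
1 1 3 2 3 2
t=4: 1 3 0 2 3 3
1 0 1 3 0 3
3 1 1 0 1 1
1 1 3 2 3 2
t=5: 1 3 0 2 3 3
1 0 1 3 0 3
3 1 1 0 1 2
1 1 3 2 3 2
t=6: 1 3 0 2 3 3
1 0 1 3 0 3
3 1 1 0 1 3
1 1 3 2 3 2
t=7: 1 3 0 3 0 1
1 0 1 3 2 1
3 1 1 0 2 1
1 1 3 2 3 3
t=8: 1 3 0 3 0 1
1 0 1 3 2 1
3 1 1 0 2 2
1 1 3 2 3 3
t=9: 1 3 0 3 0 1
1 0 1 3 2 1
3 1 1 0 2 3
1 1 3 2 3 3
t=10: 1 3 0 3 0 1
1 0 1 3 3 2
3 1 1 1 0 2
1 1 3 3 1 1
t=11: 1 3 0 3 0 1
1 0 1 3 3 2
3 1 1 1 0 3
1 1 3 3 1 1
t=12: 1 3 0 3 0 1
1 0 1 3 3 3
3 1 1 1 1 0
1 1 3 3 1 2
t=13: 1 3 0 3 0 1
1 0 1 3 3 3
3 1 1 1 1 1
1 1 3 3 1 2
t=14: 1 3 0 3 0 1
1 0 1 3 3 3
3 1 1 1 1 2
1 1 3 3 1 2
t=15: 1 3 0 3 0 1
1 0 1 3 3 3
3 1 1 1 1 3
1 1 3 3 1 2
t=16: 1 3 1 0 2 2
1 0 2 1 1 1
3 1 1 2 3 1
1 1 3 3 1 3

38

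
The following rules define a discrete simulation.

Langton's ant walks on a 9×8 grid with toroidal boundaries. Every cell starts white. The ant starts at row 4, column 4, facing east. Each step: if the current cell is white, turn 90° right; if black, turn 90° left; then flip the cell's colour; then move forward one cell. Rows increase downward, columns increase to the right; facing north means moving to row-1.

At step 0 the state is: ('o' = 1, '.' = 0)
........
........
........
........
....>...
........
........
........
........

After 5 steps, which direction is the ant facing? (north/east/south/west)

north

0) ........
........
........
........
....>...
........
........
........
........
1) ........
........
........
........
....o...
....v...
........
........
........
2) ........
........
........
........
....o...
...<o...
........
........
........
3) ........
........
........
........
...^o...
...oo...
........
........
........
4) ........
........
........
........
...o>...
...oo...
........
........
........
5) ........
........
........
....^...
...o....
...oo...
........
........
........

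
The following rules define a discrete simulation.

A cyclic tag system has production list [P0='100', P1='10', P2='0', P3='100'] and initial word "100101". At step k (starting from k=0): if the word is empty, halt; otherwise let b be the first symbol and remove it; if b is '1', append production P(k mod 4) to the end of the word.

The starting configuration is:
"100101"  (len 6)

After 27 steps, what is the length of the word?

t=0: "100101"  (len 6)
t=1: "00101100"  (len 8)
t=2: "0101100"  (len 7)
t=3: "101100"  (len 6)
t=4: "01100100"  (len 8)
t=5: "1100100"  (len 7)
t=6: "10010010"  (len 8)
t=7: "00100100"  (len 8)
t=8: "0100100"  (len 7)
t=9: "100100"  (len 6)
t=10: "0010010"  (len 7)
t=11: "010010"  (len 6)
t=12: "10010"  (len 5)
t=13: "0010100"  (len 7)
t=14: "010100"  (len 6)
t=15: "10100"  (len 5)
t=16: "0100100"  (len 7)
t=17: "100100"  (len 6)
t=18: "0010010"  (len 7)
t=19: "010010"  (len 6)
t=20: "10010"  (len 5)
t=21: "0010100"  (len 7)
t=22: "010100"  (len 6)
t=23: "10100"  (len 5)
t=24: "0100100"  (len 7)
t=25: "100100"  (len 6)
t=26: "0010010"  (len 7)
t=27: "010010"  (len 6)

6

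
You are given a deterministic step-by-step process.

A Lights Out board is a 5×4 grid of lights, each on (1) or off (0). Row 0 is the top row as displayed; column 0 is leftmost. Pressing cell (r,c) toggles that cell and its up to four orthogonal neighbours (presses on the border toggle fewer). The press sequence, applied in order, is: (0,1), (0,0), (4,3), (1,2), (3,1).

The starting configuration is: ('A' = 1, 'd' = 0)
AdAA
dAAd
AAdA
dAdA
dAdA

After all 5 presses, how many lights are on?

12

t=0: AdAA
dAAd
AAdA
dAdA
dAdA
t=1: dAdA
ddAd
AAdA
dAdA
dAdA
t=2: AddA
AdAd
AAdA
dAdA
dAdA
t=3: AddA
AdAd
AAdA
dAdd
dAAd
t=4: AdAA
AAdA
AAAA
dAdd
dAAd
t=5: AdAA
AAdA
AdAA
AdAd
ddAd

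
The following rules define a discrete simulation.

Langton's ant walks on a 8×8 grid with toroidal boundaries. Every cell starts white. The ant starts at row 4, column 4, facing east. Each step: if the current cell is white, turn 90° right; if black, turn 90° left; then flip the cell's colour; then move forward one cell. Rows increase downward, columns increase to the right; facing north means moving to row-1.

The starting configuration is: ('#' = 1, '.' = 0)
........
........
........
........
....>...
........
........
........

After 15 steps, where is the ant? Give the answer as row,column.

gen 0: ........
........
........
........
....>...
........
........
........
gen 1: ........
........
........
........
....#...
....v...
........
........
gen 2: ........
........
........
........
....#...
...<#...
........
........
gen 3: ........
........
........
........
...^#...
...##...
........
........
gen 4: ........
........
........
........
...#>...
...##...
........
........
gen 5: ........
........
........
....^...
...#....
...##...
........
........
gen 6: ........
........
........
....#>..
...#....
...##...
........
........
gen 7: ........
........
........
....##..
...#.v..
...##...
........
........
gen 8: ........
........
........
....##..
...#<#..
...##...
........
........
gen 9: ........
........
........
....^#..
...###..
...##...
........
........
gen 10: ........
........
........
...<.#..
...###..
...##...
........
........
gen 11: ........
........
...^....
...#.#..
...###..
...##...
........
........
gen 12: ........
........
...#>...
...#.#..
...###..
...##...
........
........
gen 13: ........
........
...##...
...#v#..
...###..
...##...
........
........
gen 14: ........
........
...##...
...<##..
...###..
...##...
........
........
gen 15: ........
........
...##...
....##..
...v##..
...##...
........
........

4,3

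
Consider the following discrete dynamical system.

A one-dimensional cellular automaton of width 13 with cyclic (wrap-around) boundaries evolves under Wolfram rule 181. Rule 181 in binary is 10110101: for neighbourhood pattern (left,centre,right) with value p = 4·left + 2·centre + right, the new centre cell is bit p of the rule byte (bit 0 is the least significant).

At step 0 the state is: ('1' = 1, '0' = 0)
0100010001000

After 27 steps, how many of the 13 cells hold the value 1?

11

0) 0100010001000
1) 0111011101111
2) 1010101010110
3) 1111111111001
4) 1111111110100
5) 0111111101110
6) 0011111010101
7) 1001110111111
8) 0100101011111
9) 1110111101110
10) 0101011010101
11) 1111100111111
12) 1111010011111
13) 1110111001111
14) 1101010100111
15) 1011111110011
16) 0101111101001
17) 1110111011101
18) 1101010101010
19) 0011111111111
20) 1001111111110
21) 1100111111101
22) 1010011111010
23) 1111001110111
24) 1110100101011
25) 1101110111101
26) 1010101011010
27) 1111111100111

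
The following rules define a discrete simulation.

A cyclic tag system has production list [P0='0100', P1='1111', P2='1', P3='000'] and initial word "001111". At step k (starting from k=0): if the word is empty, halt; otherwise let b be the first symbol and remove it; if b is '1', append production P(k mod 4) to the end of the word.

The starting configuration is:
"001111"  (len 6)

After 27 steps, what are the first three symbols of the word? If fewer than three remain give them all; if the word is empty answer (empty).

k=0  "001111"  (len 6)
k=1  "01111"  (len 5)
k=2  "1111"  (len 4)
k=3  "1111"  (len 4)
k=4  "111000"  (len 6)
k=5  "110000100"  (len 9)
k=6  "100001001111"  (len 12)
k=7  "000010011111"  (len 12)
k=8  "00010011111"  (len 11)
k=9  "0010011111"  (len 10)
k=10  "010011111"  (len 9)
k=11  "10011111"  (len 8)
k=12  "0011111000"  (len 10)
k=13  "011111000"  (len 9)
k=14  "11111000"  (len 8)
k=15  "11110001"  (len 8)
k=16  "1110001000"  (len 10)
k=17  "1100010000100"  (len 13)
k=18  "1000100001001111"  (len 16)
k=19  "0001000010011111"  (len 16)
k=20  "001000010011111"  (len 15)
k=21  "01000010011111"  (len 14)
k=22  "1000010011111"  (len 13)
k=23  "0000100111111"  (len 13)
k=24  "000100111111"  (len 12)
k=25  "00100111111"  (len 11)
k=26  "0100111111"  (len 10)
k=27  "100111111"  (len 9)

100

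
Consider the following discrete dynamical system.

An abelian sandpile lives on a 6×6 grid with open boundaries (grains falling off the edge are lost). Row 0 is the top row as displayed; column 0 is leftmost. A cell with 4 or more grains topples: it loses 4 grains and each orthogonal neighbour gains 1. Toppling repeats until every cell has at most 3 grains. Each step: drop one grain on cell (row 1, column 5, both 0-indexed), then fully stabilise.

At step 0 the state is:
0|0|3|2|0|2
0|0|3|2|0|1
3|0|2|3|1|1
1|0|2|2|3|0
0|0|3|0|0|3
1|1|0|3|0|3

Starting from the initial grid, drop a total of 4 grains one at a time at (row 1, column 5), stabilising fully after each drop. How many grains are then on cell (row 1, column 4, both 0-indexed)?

1

t=0: 0|0|3|2|0|2
0|0|3|2|0|1
3|0|2|3|1|1
1|0|2|2|3|0
0|0|3|0|0|3
1|1|0|3|0|3
t=1: 0|0|3|2|0|2
0|0|3|2|0|2
3|0|2|3|1|1
1|0|2|2|3|0
0|0|3|0|0|3
1|1|0|3|0|3
t=2: 0|0|3|2|0|2
0|0|3|2|0|3
3|0|2|3|1|1
1|0|2|2|3|0
0|0|3|0|0|3
1|1|0|3|0|3
t=3: 0|0|3|2|0|3
0|0|3|2|1|0
3|0|2|3|1|2
1|0|2|2|3|0
0|0|3|0|0|3
1|1|0|3|0|3
t=4: 0|0|3|2|0|3
0|0|3|2|1|1
3|0|2|3|1|2
1|0|2|2|3|0
0|0|3|0|0|3
1|1|0|3|0|3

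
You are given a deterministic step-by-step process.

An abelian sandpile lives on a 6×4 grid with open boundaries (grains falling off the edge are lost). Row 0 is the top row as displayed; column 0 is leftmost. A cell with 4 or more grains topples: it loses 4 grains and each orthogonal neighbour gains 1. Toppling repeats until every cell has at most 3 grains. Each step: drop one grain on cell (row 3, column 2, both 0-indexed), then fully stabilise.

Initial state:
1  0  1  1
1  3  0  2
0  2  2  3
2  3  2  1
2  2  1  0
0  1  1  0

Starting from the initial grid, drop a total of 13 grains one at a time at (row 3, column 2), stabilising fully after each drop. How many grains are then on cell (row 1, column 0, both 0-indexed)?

2

gen 0: 1  0  1  1
1  3  0  2
0  2  2  3
2  3  2  1
2  2  1  0
0  1  1  0
gen 1: 1  0  1  1
1  3  0  2
0  2  2  3
2  3  3  1
2  2  1  0
0  1  1  0
gen 2: 1  0  1  1
1  3  0  2
0  3  3  3
3  0  1  2
2  3  2  0
0  1  1  0
gen 3: 1  0  1  1
1  3  0  2
0  3  3  3
3  0  2  2
2  3  2  0
0  1  1  0
gen 4: 1  0  1  1
1  3  0  2
0  3  3  3
3  0  3  2
2  3  2  0
0  1  1  0
gen 5: 1  1  1  1
2  0  2  3
1  1  2  1
3  2  2  0
2  3  3  1
0  1  1  0
gen 6: 1  1  1  1
2  0  2  3
1  1  2  1
3  2  3  0
2  3  3  1
0  1  1  0
gen 7: 1  1  1  1
2  0  2  3
2  2  3  1
1  1  2  1
0  2  1  2
1  2  2  0
gen 8: 1  1  1  1
2  0  2  3
2  2  3  1
1  1  3  1
0  2  1  2
1  2  2  0
gen 9: 1  1  1  1
2  0  3  3
2  3  0  2
1  2  1  2
0  2  2  2
1  2  2  0
gen 10: 1  1  1  1
2  0  3  3
2  3  0  2
1  2  2  2
0  2  2  2
1  2  2  0
gen 11: 1  1  1  1
2  0  3  3
2  3  0  2
1  2  3  2
0  2  2  2
1  2  2  0
gen 12: 1  1  1  1
2  0  3  3
2  3  1  2
1  3  0  3
0  2  3  2
1  2  2  0
gen 13: 1  1  1  1
2  0  3  3
2  3  1  2
1  3  1  3
0  2  3  2
1  2  2  0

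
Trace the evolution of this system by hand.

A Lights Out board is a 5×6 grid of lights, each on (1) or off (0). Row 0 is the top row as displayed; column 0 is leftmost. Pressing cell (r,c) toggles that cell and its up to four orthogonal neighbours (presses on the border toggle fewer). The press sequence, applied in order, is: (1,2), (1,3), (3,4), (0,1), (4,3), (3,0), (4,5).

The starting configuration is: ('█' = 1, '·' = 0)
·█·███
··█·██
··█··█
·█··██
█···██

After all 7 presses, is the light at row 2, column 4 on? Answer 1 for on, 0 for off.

1

[0] ·█·███
··█·██
··█··█
·█··██
█···██
[1] ·█████
·█·███
·····█
·█··██
█···██
[2] ·██·██
·██··█
···█·█
·█··██
█···██
[3] ·██·██
·██··█
···███
·█·█··
█····█
[4] █···██
··█··█
···███
·█·█··
█····█
[5] █···██
··█··█
···███
·█····
█·████
[6] █···██
··█··█
█··███
█·····
··████
[7] █···██
··█··█
█··███
█····█
··██··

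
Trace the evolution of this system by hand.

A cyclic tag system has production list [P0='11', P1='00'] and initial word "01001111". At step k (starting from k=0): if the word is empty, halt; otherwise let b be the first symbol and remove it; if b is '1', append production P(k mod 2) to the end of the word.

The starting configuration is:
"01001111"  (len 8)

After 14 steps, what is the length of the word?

step 0: "01001111"  (len 8)
step 1: "1001111"  (len 7)
step 2: "00111100"  (len 8)
step 3: "0111100"  (len 7)
step 4: "111100"  (len 6)
step 5: "1110011"  (len 7)
step 6: "11001100"  (len 8)
step 7: "100110011"  (len 9)
step 8: "0011001100"  (len 10)
step 9: "011001100"  (len 9)
step 10: "11001100"  (len 8)
step 11: "100110011"  (len 9)
step 12: "0011001100"  (len 10)
step 13: "011001100"  (len 9)
step 14: "11001100"  (len 8)

8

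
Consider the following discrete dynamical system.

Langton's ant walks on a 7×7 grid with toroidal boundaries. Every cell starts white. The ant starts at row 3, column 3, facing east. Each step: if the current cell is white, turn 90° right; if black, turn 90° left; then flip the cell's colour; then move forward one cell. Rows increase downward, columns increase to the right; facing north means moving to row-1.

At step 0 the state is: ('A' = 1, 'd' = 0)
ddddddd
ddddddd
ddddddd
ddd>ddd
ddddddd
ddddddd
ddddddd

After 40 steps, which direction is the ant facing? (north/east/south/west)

east

0) ddddddd
ddddddd
ddddddd
ddd>ddd
ddddddd
ddddddd
ddddddd
1) ddddddd
ddddddd
ddddddd
dddAddd
dddvddd
ddddddd
ddddddd
2) ddddddd
ddddddd
ddddddd
dddAddd
dd<Addd
ddddddd
ddddddd
3) ddddddd
ddddddd
ddddddd
dd^Addd
ddAAddd
ddddddd
ddddddd
4) ddddddd
ddddddd
ddddddd
ddA>ddd
ddAAddd
ddddddd
ddddddd
5) ddddddd
ddddddd
ddd^ddd
ddAdddd
ddAAddd
ddddddd
ddddddd
6) ddddddd
ddddddd
dddA>dd
ddAdddd
ddAAddd
ddddddd
ddddddd
7) ddddddd
ddddddd
dddAAdd
ddAdvdd
ddAAddd
ddddddd
ddddddd
8) ddddddd
ddddddd
dddAAdd
ddA<Add
ddAAddd
ddddddd
ddddddd
9) ddddddd
ddddddd
ddd^Add
ddAAAdd
ddAAddd
ddddddd
ddddddd
10) ddddddd
ddddddd
dd<dAdd
ddAAAdd
ddAAddd
ddddddd
ddddddd
11) ddddddd
dd^dddd
ddAdAdd
ddAAAdd
ddAAddd
ddddddd
ddddddd
12) ddddddd
ddA>ddd
ddAdAdd
ddAAAdd
ddAAddd
ddddddd
ddddddd
13) ddddddd
ddAAddd
ddAvAdd
ddAAAdd
ddAAddd
ddddddd
ddddddd
14) ddddddd
ddAAddd
dd<AAdd
ddAAAdd
ddAAddd
ddddddd
ddddddd
15) ddddddd
ddAAddd
dddAAdd
ddvAAdd
ddAAddd
ddddddd
ddddddd
16) ddddddd
ddAAddd
dddAAdd
ddd>Add
ddAAddd
ddddddd
ddddddd
17) ddddddd
ddAAddd
ddd^Add
ddddAdd
ddAAddd
ddddddd
ddddddd
18) ddddddd
ddAAddd
dd<dAdd
ddddAdd
ddAAddd
ddddddd
ddddddd
19) ddddddd
dd^Addd
ddAdAdd
ddddAdd
ddAAddd
ddddddd
ddddddd
20) ddddddd
d<dAddd
ddAdAdd
ddddAdd
ddAAddd
ddddddd
ddddddd
21) d^ddddd
dAdAddd
ddAdAdd
ddddAdd
ddAAddd
ddddddd
ddddddd
22) dA>dddd
dAdAddd
ddAdAdd
ddddAdd
ddAAddd
ddddddd
ddddddd
23) dAAdddd
dAvAddd
ddAdAdd
ddddAdd
ddAAddd
ddddddd
ddddddd
24) dAAdddd
d<AAddd
ddAdAdd
ddddAdd
ddAAddd
ddddddd
ddddddd
25) dAAdddd
ddAAddd
dvAdAdd
ddddAdd
ddAAddd
ddddddd
ddddddd
26) dAAdddd
ddAAddd
<AAdAdd
ddddAdd
ddAAddd
ddddddd
ddddddd
27) dAAdddd
^dAAddd
AAAdAdd
ddddAdd
ddAAddd
ddddddd
ddddddd
28) dAAdddd
A>AAddd
AAAdAdd
ddddAdd
ddAAddd
ddddddd
ddddddd
29) dAAdddd
AAAAddd
AvAdAdd
ddddAdd
ddAAddd
ddddddd
ddddddd
30) dAAdddd
AAAAddd
Ad>dAdd
ddddAdd
ddAAddd
ddddddd
ddddddd
31) dAAdddd
AA^Addd
AdddAdd
ddddAdd
ddAAddd
ddddddd
ddddddd
32) dAAdddd
A<dAddd
AdddAdd
ddddAdd
ddAAddd
ddddddd
ddddddd
33) dAAdddd
AddAddd
AvddAdd
ddddAdd
ddAAddd
ddddddd
ddddddd
34) dAAdddd
AddAddd
<AddAdd
ddddAdd
ddAAddd
ddddddd
ddddddd
35) dAAdddd
AddAddd
dAddAdd
vdddAdd
ddAAddd
ddddddd
ddddddd
36) dAAdddd
AddAddd
dAddAdd
AdddAd<
ddAAddd
ddddddd
ddddddd
37) dAAdddd
AddAddd
dAddAd^
AdddAdA
ddAAddd
ddddddd
ddddddd
38) dAAdddd
AddAddd
>AddAdA
AdddAdA
ddAAddd
ddddddd
ddddddd
39) dAAdddd
AddAddd
AAddAdA
vdddAdA
ddAAddd
ddddddd
ddddddd
40) dAAdddd
AddAddd
AAddAdA
d>ddAdA
ddAAddd
ddddddd
ddddddd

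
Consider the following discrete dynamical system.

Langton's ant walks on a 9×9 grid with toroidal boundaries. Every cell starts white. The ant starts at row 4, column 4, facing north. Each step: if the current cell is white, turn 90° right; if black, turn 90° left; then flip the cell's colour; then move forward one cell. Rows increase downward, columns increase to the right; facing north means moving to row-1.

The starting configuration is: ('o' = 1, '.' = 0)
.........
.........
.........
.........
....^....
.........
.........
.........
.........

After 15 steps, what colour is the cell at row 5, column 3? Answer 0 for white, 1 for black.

0

gen 0: .........
.........
.........
.........
....^....
.........
.........
.........
.........
gen 1: .........
.........
.........
.........
....o>...
.........
.........
.........
.........
gen 2: .........
.........
.........
.........
....oo...
.....v...
.........
.........
.........
gen 3: .........
.........
.........
.........
....oo...
....<o...
.........
.........
.........
gen 4: .........
.........
.........
.........
....^o...
....oo...
.........
.........
.........
gen 5: .........
.........
.........
.........
...<.o...
....oo...
.........
.........
.........
gen 6: .........
.........
.........
...^.....
...o.o...
....oo...
.........
.........
.........
gen 7: .........
.........
.........
...o>....
...o.o...
....oo...
.........
.........
.........
gen 8: .........
.........
.........
...oo....
...ovo...
....oo...
.........
.........
.........
gen 9: .........
.........
.........
...oo....
...<oo...
....oo...
.........
.........
.........
gen 10: .........
.........
.........
...oo....
....oo...
...voo...
.........
.........
.........
gen 11: .........
.........
.........
...oo....
....oo...
..<ooo...
.........
.........
.........
gen 12: .........
.........
.........
...oo....
..^.oo...
..oooo...
.........
.........
.........
gen 13: .........
.........
.........
...oo....
..o>oo...
..oooo...
.........
.........
.........
gen 14: .........
.........
.........
...oo....
..oooo...
..ovoo...
.........
.........
.........
gen 15: .........
.........
.........
...oo....
..oooo...
..o.>o...
.........
.........
.........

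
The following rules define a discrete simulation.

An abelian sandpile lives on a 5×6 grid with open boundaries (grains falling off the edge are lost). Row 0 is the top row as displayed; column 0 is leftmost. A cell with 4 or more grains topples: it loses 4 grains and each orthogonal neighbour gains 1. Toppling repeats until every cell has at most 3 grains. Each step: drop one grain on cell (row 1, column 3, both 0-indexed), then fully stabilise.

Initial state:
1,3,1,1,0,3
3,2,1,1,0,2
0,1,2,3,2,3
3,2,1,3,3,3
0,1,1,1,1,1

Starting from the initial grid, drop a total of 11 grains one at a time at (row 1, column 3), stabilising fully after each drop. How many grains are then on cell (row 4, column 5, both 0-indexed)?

2

t=0: 1,3,1,1,0,3
3,2,1,1,0,2
0,1,2,3,2,3
3,2,1,3,3,3
0,1,1,1,1,1
t=1: 1,3,1,1,0,3
3,2,1,2,0,2
0,1,2,3,2,3
3,2,1,3,3,3
0,1,1,1,1,1
t=2: 1,3,1,1,0,3
3,2,1,3,0,2
0,1,2,3,2,3
3,2,1,3,3,3
0,1,1,1,1,1
t=3: 1,3,1,2,0,3
3,2,2,1,2,3
0,1,3,2,1,1
3,2,2,1,2,1
0,1,1,2,2,2
t=4: 1,3,1,2,0,3
3,2,2,2,2,3
0,1,3,2,1,1
3,2,2,1,2,1
0,1,1,2,2,2
t=5: 1,3,1,2,0,3
3,2,2,3,2,3
0,1,3,2,1,1
3,2,2,1,2,1
0,1,1,2,2,2
t=6: 1,3,1,3,0,3
3,2,3,0,3,3
0,1,3,3,1,1
3,2,2,1,2,1
0,1,1,2,2,2
t=7: 1,3,1,3,0,3
3,2,3,1,3,3
0,1,3,3,1,1
3,2,2,1,2,1
0,1,1,2,2,2
t=8: 1,3,1,3,0,3
3,2,3,2,3,3
0,1,3,3,1,1
3,2,2,1,2,1
0,1,1,2,2,2
t=9: 1,3,1,3,0,3
3,2,3,3,3,3
0,1,3,3,1,1
3,2,2,1,2,1
0,1,1,2,2,2
t=10: 1,3,3,1,3,0
3,3,2,0,2,1
0,2,1,2,3,2
3,2,3,2,2,1
0,1,1,2,2,2
t=11: 1,3,3,1,3,0
3,3,2,1,2,1
0,2,1,2,3,2
3,2,3,2,2,1
0,1,1,2,2,2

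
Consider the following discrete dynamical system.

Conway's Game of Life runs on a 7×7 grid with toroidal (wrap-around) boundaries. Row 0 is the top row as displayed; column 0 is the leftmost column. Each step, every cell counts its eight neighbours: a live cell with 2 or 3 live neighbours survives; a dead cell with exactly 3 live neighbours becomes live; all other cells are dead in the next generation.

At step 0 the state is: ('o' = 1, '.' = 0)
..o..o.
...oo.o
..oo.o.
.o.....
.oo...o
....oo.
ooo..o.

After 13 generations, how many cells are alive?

step 0: ..o..o.
...oo.o
..oo.o.
.o.....
.oo...o
....oo.
ooo..o.
step 1: o.o..o.
......o
..oo.o.
oo.o...
ooo..o.
...ooo.
.ooo.o.
step 2: o.oooo.
.oooooo
ooooo.o
o..o...
o....o.
o....o.
.o...o.
step 3: o......
.......
.......
...o.o.
oo..o..
oo..oo.
oooo.o.
step 4: o.o...o
.......
.......
....o..
oooo...
.....o.
..oo.o.
step 5: .ooo..o
.......
.......
.ooo...
.oooo..
......o
.ooooo.
step 6: oo...o.
..o....
..o....
.o..o..
oo..o..
o......
.o..ooo
step 7: ooo.oo.
..o....
.ooo...
oooo...
oo.....
....o..
.o..oo.
step 8: o.o.ooo
o...o..
o......
...o...
o..o...
oo..oo.
ooo...o
step 9: ..o.o..
o..oo..
.......
.......
oooo..o
...ooo.
..o....
step 10: .oo.o..
...oo..
.......
ooo....
oooo.oo
o...ooo
..o..o.
step 11: .oo.oo.
..ooo..
.ooo...
...o...
...o...
.......
o.o....
step 12: ....oo.
.....o.
.o.....
...oo..
.......
.......
..oo...
step 13: ...ooo.
....oo.
....o..
.......
.......
.......
...oo..

8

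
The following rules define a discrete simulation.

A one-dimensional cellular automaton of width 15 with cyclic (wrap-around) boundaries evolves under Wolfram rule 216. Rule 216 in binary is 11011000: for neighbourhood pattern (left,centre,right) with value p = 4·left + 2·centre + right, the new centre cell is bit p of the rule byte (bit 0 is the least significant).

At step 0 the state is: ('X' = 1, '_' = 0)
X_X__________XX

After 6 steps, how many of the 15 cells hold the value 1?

9

0) X_X__________XX
1) X__X_________XX
2) XX__X________XX
3) XXX__X_______XX
4) XXXX__X______XX
5) XXXXX__X_____XX
6) XXXXXX__X____XX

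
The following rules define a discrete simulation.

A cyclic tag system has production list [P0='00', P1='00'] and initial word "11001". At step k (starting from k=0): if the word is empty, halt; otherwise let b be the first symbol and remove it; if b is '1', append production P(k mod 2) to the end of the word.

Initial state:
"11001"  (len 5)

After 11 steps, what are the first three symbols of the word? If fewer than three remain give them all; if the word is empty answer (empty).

(empty)

[0] "11001"  (len 5)
[1] "100100"  (len 6)
[2] "0010000"  (len 7)
[3] "010000"  (len 6)
[4] "10000"  (len 5)
[5] "000000"  (len 6)
[6] "00000"  (len 5)
[7] "0000"  (len 4)
[8] "000"  (len 3)
[9] "00"  (len 2)
[10] "0"  (len 1)
[11] (halted — word empty)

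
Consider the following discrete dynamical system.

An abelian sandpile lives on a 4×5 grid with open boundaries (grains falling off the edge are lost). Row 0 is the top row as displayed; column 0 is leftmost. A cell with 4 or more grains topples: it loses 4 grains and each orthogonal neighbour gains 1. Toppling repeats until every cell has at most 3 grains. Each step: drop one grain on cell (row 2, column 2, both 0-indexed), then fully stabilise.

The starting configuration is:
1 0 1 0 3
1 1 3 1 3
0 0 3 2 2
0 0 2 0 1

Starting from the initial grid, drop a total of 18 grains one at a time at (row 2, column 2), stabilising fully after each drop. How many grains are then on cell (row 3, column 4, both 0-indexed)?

3

0) 1 0 1 0 3
1 1 3 1 3
0 0 3 2 2
0 0 2 0 1
1) 1 0 2 0 3
1 2 0 2 3
0 1 1 3 2
0 0 3 0 1
2) 1 0 2 0 3
1 2 0 2 3
0 1 2 3 2
0 0 3 0 1
3) 1 0 2 0 3
1 2 0 2 3
0 1 3 3 2
0 0 3 0 1
4) 1 0 2 0 3
1 2 1 3 3
0 2 2 0 3
0 1 0 2 1
5) 1 0 2 0 3
1 2 1 3 3
0 2 3 0 3
0 1 0 2 1
6) 1 0 2 0 3
1 2 2 3 3
0 3 0 1 3
0 1 1 2 1
7) 1 0 2 0 3
1 2 2 3 3
0 3 1 1 3
0 1 1 2 1
8) 1 0 2 0 3
1 2 2 3 3
0 3 2 1 3
0 1 1 2 1
9) 1 0 2 0 3
1 2 2 3 3
0 3 3 1 3
0 1 1 2 1
10) 1 0 2 0 3
1 3 3 3 3
1 0 1 2 3
0 2 2 2 1
11) 1 0 2 0 3
1 3 3 3 3
1 0 2 2 3
0 2 2 2 1
12) 1 0 2 0 3
1 3 3 3 3
1 0 3 2 3
0 2 2 2 1
13) 1 1 3 2 0
2 0 2 2 2
1 2 2 1 1
0 2 3 3 2
14) 1 1 3 2 0
2 0 2 2 2
1 2 3 1 1
0 2 3 3 2
15) 1 1 3 2 0
2 0 3 2 2
1 3 1 3 1
0 3 1 0 3
16) 1 1 3 2 0
2 0 3 2 2
1 3 2 3 1
0 3 1 0 3
17) 1 1 3 2 0
2 0 3 2 2
1 3 3 3 1
0 3 1 0 3
18) 1 2 1 0 1
2 2 2 1 3
2 1 3 1 2
1 0 3 1 3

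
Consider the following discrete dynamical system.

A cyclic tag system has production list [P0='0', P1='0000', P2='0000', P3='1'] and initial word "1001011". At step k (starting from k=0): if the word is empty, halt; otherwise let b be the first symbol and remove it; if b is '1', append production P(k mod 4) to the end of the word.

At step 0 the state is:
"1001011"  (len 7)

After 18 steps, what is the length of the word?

0

gen 0: "1001011"  (len 7)
gen 1: "0010110"  (len 7)
gen 2: "010110"  (len 6)
gen 3: "10110"  (len 5)
gen 4: "01101"  (len 5)
gen 5: "1101"  (len 4)
gen 6: "1010000"  (len 7)
gen 7: "0100000000"  (len 10)
gen 8: "100000000"  (len 9)
gen 9: "000000000"  (len 9)
gen 10: "00000000"  (len 8)
gen 11: "0000000"  (len 7)
gen 12: "000000"  (len 6)
gen 13: "00000"  (len 5)
gen 14: "0000"  (len 4)
gen 15: "000"  (len 3)
gen 16: "00"  (len 2)
gen 17: "0"  (len 1)
gen 18: (halted — word empty)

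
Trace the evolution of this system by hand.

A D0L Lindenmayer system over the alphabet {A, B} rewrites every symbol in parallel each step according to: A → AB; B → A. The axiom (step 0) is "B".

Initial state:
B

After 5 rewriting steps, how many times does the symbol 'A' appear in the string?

5

gen 0: B
gen 1: A
gen 2: AB
gen 3: ABA
gen 4: ABAAB
gen 5: ABAABABA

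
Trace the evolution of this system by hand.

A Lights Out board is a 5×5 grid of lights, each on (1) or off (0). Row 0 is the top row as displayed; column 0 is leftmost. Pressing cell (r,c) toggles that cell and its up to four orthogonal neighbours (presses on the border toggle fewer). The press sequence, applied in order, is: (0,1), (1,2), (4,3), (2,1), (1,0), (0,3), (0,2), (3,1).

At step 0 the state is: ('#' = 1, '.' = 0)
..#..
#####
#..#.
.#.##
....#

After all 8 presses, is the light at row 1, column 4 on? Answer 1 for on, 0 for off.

t=0: ..#..
#####
#..#.
.#.##
....#
t=1: ##...
#.###
#..#.
.#.##
....#
t=2: ###..
##..#
#.##.
.#.##
....#
t=3: ###..
##..#
#.##.
.#..#
..##.
t=4: ###..
#...#
.#.#.
....#
..##.
t=5: .##..
.#..#
##.#.
....#
..##.
t=6: .#.##
.#.##
##.#.
....#
..##.
t=7: ..#.#
.####
##.#.
....#
..##.
t=8: ..#.#
.####
#..#.
###.#
.###.

1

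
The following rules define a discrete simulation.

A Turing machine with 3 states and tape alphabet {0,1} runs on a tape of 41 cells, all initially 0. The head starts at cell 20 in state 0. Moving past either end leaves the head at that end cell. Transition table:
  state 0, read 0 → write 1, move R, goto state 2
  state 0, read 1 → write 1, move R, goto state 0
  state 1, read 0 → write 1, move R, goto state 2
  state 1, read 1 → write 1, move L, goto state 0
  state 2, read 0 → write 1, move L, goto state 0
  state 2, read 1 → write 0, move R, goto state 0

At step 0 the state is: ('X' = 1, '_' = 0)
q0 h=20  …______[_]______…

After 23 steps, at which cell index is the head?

0) q0 h=20  …______[_]______…
1) q2 h=21  …_____X[_]______…
2) q0 h=20  …______[X]X_____…
3) q0 h=21  …_____X[X]______…
4) q0 h=22  …____XX[_]______…
5) q2 h=23  …___XXX[_]______…
6) q0 h=22  …____XX[X]X_____…
7) q0 h=23  …___XXX[X]______…
8) q0 h=24  …__XXXX[_]______…
9) q2 h=25  …_XXXXX[_]______…
10) q0 h=24  …__XXXX[X]X_____…
11) q0 h=25  …_XXXXX[X]______…
12) q0 h=26  …XXXXXX[_]______…
13) q2 h=27  …XXXXXX[_]______…
14) q0 h=26  …XXXXXX[X]X_____…
15) q0 h=27  …XXXXXX[X]______…
16) q0 h=28  …XXXXXX[_]______…
17) q2 h=29  …XXXXXX[_]______…
18) q0 h=28  …XXXXXX[X]X_____…
19) q0 h=29  …XXXXXX[X]______…
20) q0 h=30  …XXXXXX[_]______…
21) q2 h=31  …XXXXXX[_]______…
22) q0 h=30  …XXXXXX[X]X_____…
23) q0 h=31  …XXXXXX[X]______…

31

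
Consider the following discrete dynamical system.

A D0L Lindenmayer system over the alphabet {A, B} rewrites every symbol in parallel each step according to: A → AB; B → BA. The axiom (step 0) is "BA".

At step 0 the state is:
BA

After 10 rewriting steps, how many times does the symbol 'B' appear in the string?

step 0: BA
step 1: BAAB
step 2: BAABABBA
step 3: BAABABBAABBABAAB
step 4: BAABABBAABBABAABABBABAABBAABABBA
step 5: BAABABBAABBABAABABBABAABBAABABBAABBABAABBAABABBABAABABBAABBABAAB
step 6: BAABABBAABBABAABABBABAABBAABABBAABBABAABBAABABBABAABABBAAB…ABBAABABBABAABABBAABBABAABBAABABBAABBABAABABBABAABBAABABBA  (len 128)
step 7: BAABABBAABBABAABABBABAABBAABABBAABBABAABBAABABBABAABABBAAB…BAABBABAABABBABAABBAABABBAABBABAABBAABABBABAABABBAABBABAAB  (len 256)
step 8: BAABABBAABBABAABABBABAABBAABABBAABBABAABBAABABBABAABABBAAB…ABBAABABBABAABABBAABBABAABBAABABBAABBABAABABBABAABBAABABBA  (len 512)
step 9: BAABABBAABBABAABABBABAABBAABABBAABBABAABBAABABBABAABABBAAB…BAABBABAABABBABAABBAABABBAABBABAABBAABABBABAABABBAABBABAAB  (len 1024)
step 10: BAABABBAABBABAABABBABAABBAABABBAABBABAABBAABABBABAABABBAAB…ABBAABABBABAABABBAABBABAABBAABABBAABBABAABABBABAABBAABABBA  (len 2048)

1024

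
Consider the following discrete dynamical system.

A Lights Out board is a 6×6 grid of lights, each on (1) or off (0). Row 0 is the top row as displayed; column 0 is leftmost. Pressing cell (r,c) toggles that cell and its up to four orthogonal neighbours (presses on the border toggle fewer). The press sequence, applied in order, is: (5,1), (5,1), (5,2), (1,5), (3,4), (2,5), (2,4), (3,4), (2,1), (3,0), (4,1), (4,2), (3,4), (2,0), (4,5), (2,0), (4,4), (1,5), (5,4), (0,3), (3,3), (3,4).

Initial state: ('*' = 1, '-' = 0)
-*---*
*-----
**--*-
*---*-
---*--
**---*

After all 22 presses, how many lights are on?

[0] -*---*
*-----
**--*-
*---*-
---*--
**---*
[1] -*---*
*-----
**--*-
*---*-
-*-*--
--*--*
[2] -*---*
*-----
**--*-
*---*-
---*--
**---*
[3] -*---*
*-----
**--*-
*---*-
--**--
*-**-*
[4] -*----
*---**
**--**
*---*-
--**--
*-**-*
[5] -*----
*---**
**---*
*--*-*
--***-
*-**-*
[6] -*----
*---*-
**--*-
*--*--
--***-
*-**-*
[7] -*----
*-----
**-*-*
*--**-
--***-
*-**-*
[8] -*----
*-----
**-***
*----*
--**--
*-**-*
[9] -*----
**----
--****
**---*
--**--
*-**-*
[10] -*----
**----
*-****
-----*
*-**--
*-**-*
[11] -*----
**----
*-****
-*---*
-*-*--
****-*
[12] -*----
**----
*-****
-**--*
--*---
**-*-*
[13] -*----
**----
*-**-*
-****-
--*-*-
**-*-*
[14] -*----
-*----
-***-*
*****-
--*-*-
**-*-*
[15] -*----
-*----
-***-*
******
--*--*
**-*--
[16] -*----
**----
*-**-*
-*****
--*--*
**-*--
[17] -*----
**----
*-**-*
-***-*
--***-
**-**-
[18] -*---*
**--**
*-**--
-***-*
--***-
**-**-
[19] -*---*
**--**
*-**--
-***-*
--**--
**---*
[20] -*****
**-***
*-**--
-***-*
--**--
**---*
[21] -*****
**-***
*-*---
-*--**
--*---
**---*
[22] -*****
**-***
*-*-*-
-*-*--
--*-*-
**---*

20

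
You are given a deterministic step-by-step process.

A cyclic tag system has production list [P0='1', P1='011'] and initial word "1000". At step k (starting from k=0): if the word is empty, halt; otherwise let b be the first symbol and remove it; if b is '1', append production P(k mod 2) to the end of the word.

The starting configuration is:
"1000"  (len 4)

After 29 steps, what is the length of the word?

[0] "1000"  (len 4)
[1] "0001"  (len 4)
[2] "001"  (len 3)
[3] "01"  (len 2)
[4] "1"  (len 1)
[5] "1"  (len 1)
[6] "011"  (len 3)
[7] "11"  (len 2)
[8] "1011"  (len 4)
[9] "0111"  (len 4)
[10] "111"  (len 3)
[11] "111"  (len 3)
[12] "11011"  (len 5)
[13] "10111"  (len 5)
[14] "0111011"  (len 7)
[15] "111011"  (len 6)
[16] "11011011"  (len 8)
[17] "10110111"  (len 8)
[18] "0110111011"  (len 10)
[19] "110111011"  (len 9)
[20] "10111011011"  (len 11)
[21] "01110110111"  (len 11)
[22] "1110110111"  (len 10)
[23] "1101101111"  (len 10)
[24] "101101111011"  (len 12)
[25] "011011110111"  (len 12)
[26] "11011110111"  (len 11)
[27] "10111101111"  (len 11)
[28] "0111101111011"  (len 13)
[29] "111101111011"  (len 12)

12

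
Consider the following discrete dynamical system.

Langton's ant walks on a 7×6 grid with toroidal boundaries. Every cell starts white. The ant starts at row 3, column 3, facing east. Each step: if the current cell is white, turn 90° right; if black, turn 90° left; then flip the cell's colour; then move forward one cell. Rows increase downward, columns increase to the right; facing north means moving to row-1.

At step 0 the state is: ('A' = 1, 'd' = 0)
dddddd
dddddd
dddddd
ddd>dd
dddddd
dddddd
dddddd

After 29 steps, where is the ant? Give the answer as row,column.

2,1

0) dddddd
dddddd
dddddd
ddd>dd
dddddd
dddddd
dddddd
1) dddddd
dddddd
dddddd
dddAdd
dddvdd
dddddd
dddddd
2) dddddd
dddddd
dddddd
dddAdd
dd<Add
dddddd
dddddd
3) dddddd
dddddd
dddddd
dd^Add
ddAAdd
dddddd
dddddd
4) dddddd
dddddd
dddddd
ddA>dd
ddAAdd
dddddd
dddddd
5) dddddd
dddddd
ddd^dd
ddAddd
ddAAdd
dddddd
dddddd
6) dddddd
dddddd
dddA>d
ddAddd
ddAAdd
dddddd
dddddd
7) dddddd
dddddd
dddAAd
ddAdvd
ddAAdd
dddddd
dddddd
8) dddddd
dddddd
dddAAd
ddA<Ad
ddAAdd
dddddd
dddddd
9) dddddd
dddddd
ddd^Ad
ddAAAd
ddAAdd
dddddd
dddddd
10) dddddd
dddddd
dd<dAd
ddAAAd
ddAAdd
dddddd
dddddd
11) dddddd
dd^ddd
ddAdAd
ddAAAd
ddAAdd
dddddd
dddddd
12) dddddd
ddA>dd
ddAdAd
ddAAAd
ddAAdd
dddddd
dddddd
13) dddddd
ddAAdd
ddAvAd
ddAAAd
ddAAdd
dddddd
dddddd
14) dddddd
ddAAdd
dd<AAd
ddAAAd
ddAAdd
dddddd
dddddd
15) dddddd
ddAAdd
dddAAd
ddvAAd
ddAAdd
dddddd
dddddd
16) dddddd
ddAAdd
dddAAd
ddd>Ad
ddAAdd
dddddd
dddddd
17) dddddd
ddAAdd
ddd^Ad
ddddAd
ddAAdd
dddddd
dddddd
18) dddddd
ddAAdd
dd<dAd
ddddAd
ddAAdd
dddddd
dddddd
19) dddddd
dd^Add
ddAdAd
ddddAd
ddAAdd
dddddd
dddddd
20) dddddd
d<dAdd
ddAdAd
ddddAd
ddAAdd
dddddd
dddddd
21) d^dddd
dAdAdd
ddAdAd
ddddAd
ddAAdd
dddddd
dddddd
22) dA>ddd
dAdAdd
ddAdAd
ddddAd
ddAAdd
dddddd
dddddd
23) dAAddd
dAvAdd
ddAdAd
ddddAd
ddAAdd
dddddd
dddddd
24) dAAddd
d<AAdd
ddAdAd
ddddAd
ddAAdd
dddddd
dddddd
25) dAAddd
ddAAdd
dvAdAd
ddddAd
ddAAdd
dddddd
dddddd
26) dAAddd
ddAAdd
<AAdAd
ddddAd
ddAAdd
dddddd
dddddd
27) dAAddd
^dAAdd
AAAdAd
ddddAd
ddAAdd
dddddd
dddddd
28) dAAddd
A>AAdd
AAAdAd
ddddAd
ddAAdd
dddddd
dddddd
29) dAAddd
AAAAdd
AvAdAd
ddddAd
ddAAdd
dddddd
dddddd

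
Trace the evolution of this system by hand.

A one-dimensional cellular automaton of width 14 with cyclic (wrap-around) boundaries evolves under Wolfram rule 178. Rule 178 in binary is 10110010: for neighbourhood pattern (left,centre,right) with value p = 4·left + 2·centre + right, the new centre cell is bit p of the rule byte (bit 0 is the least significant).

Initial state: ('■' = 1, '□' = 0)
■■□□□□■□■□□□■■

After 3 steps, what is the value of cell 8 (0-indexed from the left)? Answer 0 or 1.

0

0) ■■□□□□■□■□□□■■
1) ■□■□□■□■□■□■□■
2) □■□■■□■□■□■□■□
3) ■□■□□■□■□■□■□■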